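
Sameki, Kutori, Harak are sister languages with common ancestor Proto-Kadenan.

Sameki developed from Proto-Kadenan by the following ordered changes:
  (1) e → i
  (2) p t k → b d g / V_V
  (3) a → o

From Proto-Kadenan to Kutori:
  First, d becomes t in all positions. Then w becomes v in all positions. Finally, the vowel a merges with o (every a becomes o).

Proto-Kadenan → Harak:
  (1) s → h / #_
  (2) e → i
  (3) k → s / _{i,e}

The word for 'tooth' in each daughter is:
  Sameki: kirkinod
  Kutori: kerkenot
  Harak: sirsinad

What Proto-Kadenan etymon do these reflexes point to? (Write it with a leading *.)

*kerkenad

Position 8: Sameki has d, Kutori has t, Harak has d. Harak preserves d here (none of its changes turn any other segment into d), so the proto-segment is *d.
Position 2: Sameki has i, Kutori has e, Harak has i. Kutori preserves e here (none of its changes turn any other segment into e), so the proto-segment is *e.
Position 1: Sameki has k, Kutori has k, Harak has s. Sameki preserves k here (none of its changes turn any other segment into k), so the proto-segment is *k.
Verify the candidate proto-form against each daughter:
Sameki: *kerkenad
  kerkenad → kirkinad   [vowel merger]
  kirkinad (rule 2 does not apply)
  kirkinad → kirkinod   [vowel merger]
  giving Sameki kirkinod.
Kutori: *kerkenad > kerkenat > kerkenot  (by unconditioned shift, vowel merger)
Harak: *kerkenad > kirkinad > sirsinad  (by vowel merger, palatalisation)
No other proto-form is consistent with every reflex, so the reconstruction is *kerkenad.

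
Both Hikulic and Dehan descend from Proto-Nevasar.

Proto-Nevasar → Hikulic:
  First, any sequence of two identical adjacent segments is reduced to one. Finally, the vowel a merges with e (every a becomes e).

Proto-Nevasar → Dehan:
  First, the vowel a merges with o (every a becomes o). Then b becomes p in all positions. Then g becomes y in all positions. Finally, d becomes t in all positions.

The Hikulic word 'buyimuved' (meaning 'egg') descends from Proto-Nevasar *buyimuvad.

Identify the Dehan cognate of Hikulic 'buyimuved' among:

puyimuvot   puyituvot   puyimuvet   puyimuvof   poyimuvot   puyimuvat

puyimuvot

Dehan: *buyimuvad
  buyimuvad → buyimuvod   [vowel merger]
  buyimuvod → puyimuvod   [unconditioned shift]
  puyimuvod (rule 3 does not apply)
  puyimuvod → puyimuvot   [unconditioned shift]
  giving Dehan puyimuvot.
Only 'puyimuvot' matches the regular Dehan development of *buyimuvad.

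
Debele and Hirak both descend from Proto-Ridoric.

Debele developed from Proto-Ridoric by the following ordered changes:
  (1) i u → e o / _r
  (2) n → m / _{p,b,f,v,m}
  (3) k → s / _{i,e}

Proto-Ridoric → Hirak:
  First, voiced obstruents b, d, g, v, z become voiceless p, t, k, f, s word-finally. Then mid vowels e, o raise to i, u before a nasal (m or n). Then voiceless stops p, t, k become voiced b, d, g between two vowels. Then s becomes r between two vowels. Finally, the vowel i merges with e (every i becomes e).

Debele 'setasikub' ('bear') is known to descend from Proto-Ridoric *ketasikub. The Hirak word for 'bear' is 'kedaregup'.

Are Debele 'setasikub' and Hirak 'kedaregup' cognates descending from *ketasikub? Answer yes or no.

Derive the expected Hirak reflex of *ketasikub:
Hirak: *ketasikub
  ketasikub → ketasikup   [final devoicing]
  ketasikup (rule 2 does not apply)
  ketasikup → kedasigup   [intervocalic voicing]
  kedasigup → kedarigup   [rhotacism]
  kedarigup → kedaregup   [vowel merger]
  giving Hirak kedaregup.
Hirak 'kedaregup' matches the regular reflex exactly, so the pair is cognate.

yes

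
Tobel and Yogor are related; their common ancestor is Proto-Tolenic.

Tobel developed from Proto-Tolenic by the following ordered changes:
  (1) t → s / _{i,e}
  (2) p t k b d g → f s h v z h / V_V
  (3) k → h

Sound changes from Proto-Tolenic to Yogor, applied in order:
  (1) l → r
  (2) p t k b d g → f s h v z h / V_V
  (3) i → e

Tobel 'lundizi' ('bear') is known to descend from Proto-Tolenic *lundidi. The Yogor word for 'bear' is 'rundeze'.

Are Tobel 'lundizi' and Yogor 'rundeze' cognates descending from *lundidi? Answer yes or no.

Derive the expected Yogor reflex of *lundidi:
Yogor: start from *lundidi.
  rule 1 (unconditioned shift): lundidi → rundidi
  rule 2 (intervocalic lenition): rundidi → rundizi
  rule 3 (vowel merger): rundizi → rundeze
  ⇒ Yogor rundeze
Yogor 'rundeze' matches the regular reflex exactly, so the pair is cognate.

yes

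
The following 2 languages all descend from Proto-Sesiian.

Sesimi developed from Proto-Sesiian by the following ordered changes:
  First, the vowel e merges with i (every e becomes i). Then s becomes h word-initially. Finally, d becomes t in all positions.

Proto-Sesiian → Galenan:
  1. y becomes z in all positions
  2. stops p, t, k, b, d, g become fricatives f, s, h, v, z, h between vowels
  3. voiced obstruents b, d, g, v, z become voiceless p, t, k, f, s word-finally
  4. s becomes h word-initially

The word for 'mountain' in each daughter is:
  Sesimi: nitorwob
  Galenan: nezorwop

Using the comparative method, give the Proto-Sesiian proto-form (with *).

Position 8: Sesimi has b, Galenan has p. Sesimi preserves b here (none of its changes turn any other segment into b), so the proto-segment is *b.
Position 3: Sesimi has t, Galenan has z. Taking the neighbouring segments as reconstructed: Sesimi t could go back to *t or *d; Galenan z could go back to *d or *z or *y — the one source consistent with every daughter is *d.
Position 2: Sesimi has i, Galenan has e. Galenan preserves e here (none of its changes turn any other segment into e), so the proto-segment is *e.
The remaining positions agree across the daughters. Check the candidate against every language:
Sesimi: *nedorwob > nidorwob > nitorwob  (by vowel merger, unconditioned shift)
Galenan: *nedorwob
  nedorwob (rule 1 does not apply)
  nedorwob → nezorwob   [intervocalic lenition]
  nezorwob → nezorwop   [final devoicing]
  nezorwop (rule 4 does not apply)
  giving Galenan nezorwop.
No other proto-form is consistent with every reflex, so the reconstruction is *nedorwob.

*nedorwob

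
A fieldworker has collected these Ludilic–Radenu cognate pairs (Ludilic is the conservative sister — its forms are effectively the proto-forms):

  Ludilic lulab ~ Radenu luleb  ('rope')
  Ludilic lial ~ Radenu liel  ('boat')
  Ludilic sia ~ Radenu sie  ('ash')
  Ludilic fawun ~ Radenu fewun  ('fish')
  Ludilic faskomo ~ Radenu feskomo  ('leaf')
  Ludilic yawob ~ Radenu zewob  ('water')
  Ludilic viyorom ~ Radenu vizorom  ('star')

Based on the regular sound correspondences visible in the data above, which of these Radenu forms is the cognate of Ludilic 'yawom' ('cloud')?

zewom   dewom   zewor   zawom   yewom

zewom

yawob ~ zewob — Ludilic y corresponds to Radenu z word-initially before a back vowel.
fawun ~ fewun, faskomo ~ feskomo — Ludilic a corresponds to Radenu e after a consonant, before a consonant other than r, m, n, p, b, f, v.
Applying these to Ludilic 'yawom':
  yawom → zawom   (y→z word-initially before a back vowel)
  zawom → zewom   (a→e after a consonant, before a consonant other than r, m, n, p, b, f, v)
So the Radenu cognate is 'zewom'.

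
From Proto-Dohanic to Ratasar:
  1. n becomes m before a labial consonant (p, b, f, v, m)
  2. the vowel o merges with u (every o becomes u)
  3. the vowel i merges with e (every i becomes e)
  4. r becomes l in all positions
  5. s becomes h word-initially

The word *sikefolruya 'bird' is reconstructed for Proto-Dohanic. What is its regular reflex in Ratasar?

Ratasar: *sikefolruya > sikefulruya > sekefulruya > sekefulluya > hekefulluya  (by vowel merger, vowel merger, unconditioned shift, debuccalisation)

hekefulluya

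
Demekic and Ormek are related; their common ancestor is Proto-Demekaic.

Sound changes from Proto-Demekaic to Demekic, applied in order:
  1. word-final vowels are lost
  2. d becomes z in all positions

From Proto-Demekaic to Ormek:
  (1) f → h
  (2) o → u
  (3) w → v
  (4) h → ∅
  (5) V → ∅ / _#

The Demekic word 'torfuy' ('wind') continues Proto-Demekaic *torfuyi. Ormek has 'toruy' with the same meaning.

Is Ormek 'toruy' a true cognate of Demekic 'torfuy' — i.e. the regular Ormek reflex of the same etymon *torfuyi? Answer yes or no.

no

Derive the expected Ormek reflex of *torfuyi:
Ormek: start from *torfuyi.
  rule 1 (unconditioned shift): torfuyi → torhuyi
  rule 2 (vowel merger): torhuyi → turhuyi
  rule 3: no change — turhuyi
  rule 4 (h-loss): turhuyi → turuyi
  rule 5 (apocope): turuyi → turuy
  ⇒ Ormek turuy
The regular Ormek reflex would be 'turuy', but the attested form is 'toruy'. The correspondence is irregular, so they are not cognates (the Ormek form has a different source).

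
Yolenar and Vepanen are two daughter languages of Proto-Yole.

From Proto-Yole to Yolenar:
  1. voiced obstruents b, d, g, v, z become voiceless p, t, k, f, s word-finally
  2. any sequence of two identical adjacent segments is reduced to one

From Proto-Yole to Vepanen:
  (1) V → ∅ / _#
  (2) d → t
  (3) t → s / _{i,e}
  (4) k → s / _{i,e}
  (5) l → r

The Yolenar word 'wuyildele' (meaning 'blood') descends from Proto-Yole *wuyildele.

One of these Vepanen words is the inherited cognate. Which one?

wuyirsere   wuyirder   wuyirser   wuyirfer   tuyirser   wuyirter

Vepanen: start from *wuyildele.
  rule 1 (apocope): wuyildele → wuyildel
  rule 2 (unconditioned shift): wuyildel → wuyiltel
  rule 3 (palatalisation): wuyiltel → wuyilsel
  rule 4: no change — wuyilsel
  rule 5 (unconditioned shift): wuyilsel → wuyirser
  ⇒ Vepanen wuyirser
Only 'wuyirser' matches the regular Vepanen development of *wuyildele.

wuyirser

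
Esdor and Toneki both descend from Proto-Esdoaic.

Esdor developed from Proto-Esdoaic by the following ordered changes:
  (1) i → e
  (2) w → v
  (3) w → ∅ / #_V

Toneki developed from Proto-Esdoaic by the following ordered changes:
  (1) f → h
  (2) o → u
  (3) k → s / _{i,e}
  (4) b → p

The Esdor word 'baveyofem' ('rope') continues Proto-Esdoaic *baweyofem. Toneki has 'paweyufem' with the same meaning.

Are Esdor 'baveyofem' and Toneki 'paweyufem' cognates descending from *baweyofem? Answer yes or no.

Derive the expected Toneki reflex of *baweyofem:
Toneki: start from *baweyofem.
  rule 1 (unconditioned shift): baweyofem → baweyohem
  rule 2 (vowel merger): baweyohem → baweyuhem
  rule 3: no change — baweyuhem
  rule 4 (unconditioned shift): baweyuhem → paweyuhem
  ⇒ Toneki paweyuhem
The regular Toneki reflex would be 'paweyuhem', but the attested form is 'paweyufem'. The correspondence is irregular, so they are not cognates (the Toneki form has a different source).

no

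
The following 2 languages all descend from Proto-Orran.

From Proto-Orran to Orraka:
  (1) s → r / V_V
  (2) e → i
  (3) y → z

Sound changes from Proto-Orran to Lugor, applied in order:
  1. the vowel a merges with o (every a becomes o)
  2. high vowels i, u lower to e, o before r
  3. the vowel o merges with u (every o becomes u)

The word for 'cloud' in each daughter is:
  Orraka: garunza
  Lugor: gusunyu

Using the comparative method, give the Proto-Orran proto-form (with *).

Position 6: Orraka has z, Lugor has y. Lugor preserves y here (none of its changes turn any other segment into y), so the proto-segment is *y.
Position 3: Orraka has r, Lugor has s. Lugor preserves s here (none of its changes turn any other segment into s), so the proto-segment is *s.
Position 7: Orraka has a, Lugor has u. Orraka preserves a here (none of its changes turn any other segment into a), so the proto-segment is *a.
This points to *gasunya. Verify forward in each daughter:
Orraka: *gasunya > garunya > garunza  (by rhotacism, unconditioned shift)
Lugor: *gasunya
  gasunya → gosunyo   [vowel merger]
  gosunyo (rule 2 does not apply)
  gosunyo → gusunyu   [vowel merger]
  giving Lugor gusunyu.
Only *gasunya yields all of Orraka garunza, Lugor gusunyu.

*gasunya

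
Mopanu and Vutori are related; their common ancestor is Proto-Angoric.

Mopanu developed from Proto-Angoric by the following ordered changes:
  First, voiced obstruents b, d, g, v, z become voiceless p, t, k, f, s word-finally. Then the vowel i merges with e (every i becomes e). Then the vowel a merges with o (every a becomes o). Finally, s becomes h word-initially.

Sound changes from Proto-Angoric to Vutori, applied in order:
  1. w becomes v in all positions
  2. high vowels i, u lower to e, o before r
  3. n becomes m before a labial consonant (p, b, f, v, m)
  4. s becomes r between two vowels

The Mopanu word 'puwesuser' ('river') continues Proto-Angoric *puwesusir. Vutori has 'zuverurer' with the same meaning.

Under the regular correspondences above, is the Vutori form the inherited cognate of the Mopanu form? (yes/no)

Derive the expected Vutori reflex of *puwesusir:
Vutori: *puwesusir > puvesusir > puvesuser > puverurer  (by unconditioned shift, pre-rhotic lowering, rhotacism)
The regular Vutori reflex would be 'puverurer', but the attested form is 'zuverurer'. The correspondence is irregular, so they are not cognates (the Vutori form has a different source).

no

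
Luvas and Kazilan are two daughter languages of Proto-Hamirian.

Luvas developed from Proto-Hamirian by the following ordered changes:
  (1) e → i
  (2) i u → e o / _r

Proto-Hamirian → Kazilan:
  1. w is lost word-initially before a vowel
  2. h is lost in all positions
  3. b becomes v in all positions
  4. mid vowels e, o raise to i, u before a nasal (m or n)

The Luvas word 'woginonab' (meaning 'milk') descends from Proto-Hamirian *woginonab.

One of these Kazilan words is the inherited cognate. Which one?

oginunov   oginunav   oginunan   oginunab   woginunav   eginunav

oginunav

Kazilan: *woginonab
  woginonab → oginonab   [glide loss]
  oginonab (rule 2 does not apply)
  oginonab → oginonav   [unconditioned shift]
  oginonav → oginunav   [pre-nasal raising]
  giving Kazilan oginunav.
Among the options, 'oginunav' alone shows every Kazilan change applied in order.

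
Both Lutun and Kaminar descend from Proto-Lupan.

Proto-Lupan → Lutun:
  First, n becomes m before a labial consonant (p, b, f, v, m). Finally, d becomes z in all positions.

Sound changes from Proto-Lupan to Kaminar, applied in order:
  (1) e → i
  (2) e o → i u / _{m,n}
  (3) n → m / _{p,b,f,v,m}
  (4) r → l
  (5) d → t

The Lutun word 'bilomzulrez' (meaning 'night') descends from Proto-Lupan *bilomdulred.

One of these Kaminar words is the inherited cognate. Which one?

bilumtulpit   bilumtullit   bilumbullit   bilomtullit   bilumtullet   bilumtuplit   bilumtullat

bilumtullit

Kaminar: *bilomdulred
  bilomdulred → bilomdulrid   [vowel merger]
  bilomdulrid → bilumdulrid   [pre-nasal raising]
  bilumdulrid (rule 3 does not apply)
  bilumdulrid → bilumdullid   [unconditioned shift]
  bilumdullid → bilumtullit   [unconditioned shift]
  giving Kaminar bilumtullit.
Only 'bilumtullit' matches the regular Kaminar development of *bilomdulred.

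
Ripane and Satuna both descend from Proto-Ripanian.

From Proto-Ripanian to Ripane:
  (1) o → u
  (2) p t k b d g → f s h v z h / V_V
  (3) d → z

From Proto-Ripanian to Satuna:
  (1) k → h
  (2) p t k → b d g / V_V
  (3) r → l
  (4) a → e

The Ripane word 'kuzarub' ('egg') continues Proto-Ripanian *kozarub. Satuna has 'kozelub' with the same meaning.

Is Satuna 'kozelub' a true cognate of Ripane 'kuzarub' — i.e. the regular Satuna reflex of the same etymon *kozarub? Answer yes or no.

Derive the expected Satuna reflex of *kozarub:
Satuna: start from *kozarub.
  rule 1 (unconditioned shift): kozarub → hozarub
  rule 2: no change — hozarub
  rule 3 (unconditioned shift): hozarub → hozalub
  rule 4 (vowel merger): hozalub → hozelub
  ⇒ Satuna hozelub
The regular Satuna reflex would be 'hozelub', but the attested form is 'kozelub'. The correspondence is irregular, so they are not cognates (the Satuna form has a different source).

no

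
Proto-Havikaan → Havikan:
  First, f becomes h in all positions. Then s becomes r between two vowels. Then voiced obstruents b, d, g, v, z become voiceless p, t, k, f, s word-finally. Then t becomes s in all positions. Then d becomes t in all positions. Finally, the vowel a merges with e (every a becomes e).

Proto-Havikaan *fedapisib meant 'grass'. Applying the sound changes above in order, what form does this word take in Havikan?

hetepirip

Havikan: *fedapisib
  fedapisib → hedapisib   [unconditioned shift]
  hedapisib → hedapirib   [rhotacism]
  hedapirib → hedapirip   [final devoicing]
  hedapirip (rule 4 does not apply)
  hedapirip → hetapirip   [unconditioned shift]
  hetapirip → hetepirip   [vowel merger]
  giving Havikan hetepirip.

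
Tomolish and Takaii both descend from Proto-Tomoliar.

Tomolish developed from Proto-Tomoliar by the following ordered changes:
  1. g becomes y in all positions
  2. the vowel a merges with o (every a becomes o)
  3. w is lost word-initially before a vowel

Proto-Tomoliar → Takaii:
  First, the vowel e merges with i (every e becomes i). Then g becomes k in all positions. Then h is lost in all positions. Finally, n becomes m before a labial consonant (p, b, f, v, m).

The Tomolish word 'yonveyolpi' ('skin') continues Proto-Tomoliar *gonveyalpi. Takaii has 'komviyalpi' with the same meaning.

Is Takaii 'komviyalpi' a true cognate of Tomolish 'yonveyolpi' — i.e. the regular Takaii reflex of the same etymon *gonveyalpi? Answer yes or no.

yes

Derive the expected Takaii reflex of *gonveyalpi:
Takaii: start from *gonveyalpi.
  rule 1 (vowel merger): gonveyalpi → gonviyalpi
  rule 2 (unconditioned shift): gonviyalpi → konviyalpi
  rule 3: no change — konviyalpi
  rule 4 (nasal place assimilation): konviyalpi → komviyalpi
  ⇒ Takaii komviyalpi
Takaii 'komviyalpi' matches the regular reflex exactly, so the pair is cognate.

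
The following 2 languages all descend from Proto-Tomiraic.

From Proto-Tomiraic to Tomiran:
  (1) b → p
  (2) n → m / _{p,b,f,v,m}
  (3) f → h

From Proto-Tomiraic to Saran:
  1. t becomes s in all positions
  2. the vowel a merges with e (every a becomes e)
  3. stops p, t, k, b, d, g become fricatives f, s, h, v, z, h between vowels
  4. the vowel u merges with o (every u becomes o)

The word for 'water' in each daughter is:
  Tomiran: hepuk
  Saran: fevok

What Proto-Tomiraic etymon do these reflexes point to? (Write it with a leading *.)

Position 4: Tomiran has u, Saran has o. Tomiran preserves u here (none of its changes turn any other segment into u), so the proto-segment is *u.
Position 3: Tomiran has p, Saran has v. Taking the neighbouring segments as reconstructed: Tomiran p could go back to *p or *b; Saran v could go back to *b or *v — the one source consistent with every daughter is *b.
Position 1: Tomiran has h, Saran has f. Taking the neighbouring segments as reconstructed: Tomiran h could go back to *f or *h; Saran f can only go back to *f — the one source consistent with every daughter is *f.
This points to *febuk. Verify forward in each daughter:
Tomiran: *febuk > fepuk > hepuk  (by unconditioned shift, unconditioned shift)
Saran: start from *febuk.
  rule 1: no change — febuk
  rule 2: no change — febuk
  rule 3 (intervocalic lenition): febuk → fevuk
  rule 4 (vowel merger): fevuk → fevok
  ⇒ Saran fevok
No other proto-form is consistent with every reflex, so the reconstruction is *febuk.

*febuk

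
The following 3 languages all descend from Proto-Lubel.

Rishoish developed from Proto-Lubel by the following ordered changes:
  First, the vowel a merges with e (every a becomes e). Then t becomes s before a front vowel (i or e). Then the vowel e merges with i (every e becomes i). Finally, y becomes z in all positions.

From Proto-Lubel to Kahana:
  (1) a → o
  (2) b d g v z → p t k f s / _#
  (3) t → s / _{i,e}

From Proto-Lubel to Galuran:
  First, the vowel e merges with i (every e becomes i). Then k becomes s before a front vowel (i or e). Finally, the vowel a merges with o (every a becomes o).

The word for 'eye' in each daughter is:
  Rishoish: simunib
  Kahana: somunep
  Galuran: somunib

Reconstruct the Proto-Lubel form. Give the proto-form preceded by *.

Position 7: Rishoish has b, Kahana has p, Galuran has b. Rishoish preserves b here (none of its changes turn any other segment into b), so the proto-segment is *b.
Position 2: Rishoish has i, Kahana has o, Galuran has o. Taking the neighbouring segments as reconstructed: Rishoish i could go back to *a or *e or *i; Kahana o could go back to *a or *o; Galuran o could go back to *a or *o — the one source consistent with every daughter is *a.
Position 6: Rishoish has i, Kahana has e, Galuran has i. Kahana preserves e here (none of its changes turn any other segment into e), so the proto-segment is *e.
The remaining positions agree across the daughters. Check the candidate against every language:
Rishoish: start from *samuneb.
  rule 1 (vowel merger): samuneb → semuneb
  rule 2: no change — semuneb
  rule 3 (vowel merger): semuneb → simunib
  rule 4: no change — simunib
  ⇒ Rishoish simunib
Kahana: *samuneb > somuneb > somunep  (by vowel merger, final devoicing)
Galuran: *samuneb > samunib > somunib  (by vowel merger, vowel merger)
No other proto-form is consistent with every reflex, so the reconstruction is *samuneb.

*samuneb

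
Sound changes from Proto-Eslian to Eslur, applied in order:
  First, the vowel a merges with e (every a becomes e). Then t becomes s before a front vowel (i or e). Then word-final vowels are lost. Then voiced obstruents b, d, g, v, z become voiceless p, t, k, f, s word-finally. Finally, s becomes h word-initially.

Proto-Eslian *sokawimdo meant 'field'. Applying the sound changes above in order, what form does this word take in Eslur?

hokewimt

Eslur: *sokawimdo
  sokawimdo → sokewimdo   [vowel merger]
  sokewimdo (rule 2 does not apply)
  sokewimdo → sokewimd   [apocope]
  sokewimd → sokewimt   [final devoicing]
  sokewimt → hokewimt   [debuccalisation]
  giving Eslur hokewimt.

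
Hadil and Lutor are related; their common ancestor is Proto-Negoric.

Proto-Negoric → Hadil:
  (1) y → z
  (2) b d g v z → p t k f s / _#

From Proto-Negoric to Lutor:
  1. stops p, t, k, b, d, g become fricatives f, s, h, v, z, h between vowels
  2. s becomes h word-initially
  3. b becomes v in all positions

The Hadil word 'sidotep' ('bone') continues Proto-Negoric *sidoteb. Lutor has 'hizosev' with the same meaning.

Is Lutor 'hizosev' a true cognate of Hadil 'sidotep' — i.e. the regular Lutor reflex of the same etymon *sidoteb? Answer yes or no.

Derive the expected Lutor reflex of *sidoteb:
Lutor: *sidoteb
  sidoteb → sizoseb   [intervocalic lenition]
  sizoseb → hizoseb   [debuccalisation]
  hizoseb → hizosev   [unconditioned shift]
  giving Lutor hizosev.
Lutor 'hizosev' matches the regular reflex exactly, so the pair is cognate.

yes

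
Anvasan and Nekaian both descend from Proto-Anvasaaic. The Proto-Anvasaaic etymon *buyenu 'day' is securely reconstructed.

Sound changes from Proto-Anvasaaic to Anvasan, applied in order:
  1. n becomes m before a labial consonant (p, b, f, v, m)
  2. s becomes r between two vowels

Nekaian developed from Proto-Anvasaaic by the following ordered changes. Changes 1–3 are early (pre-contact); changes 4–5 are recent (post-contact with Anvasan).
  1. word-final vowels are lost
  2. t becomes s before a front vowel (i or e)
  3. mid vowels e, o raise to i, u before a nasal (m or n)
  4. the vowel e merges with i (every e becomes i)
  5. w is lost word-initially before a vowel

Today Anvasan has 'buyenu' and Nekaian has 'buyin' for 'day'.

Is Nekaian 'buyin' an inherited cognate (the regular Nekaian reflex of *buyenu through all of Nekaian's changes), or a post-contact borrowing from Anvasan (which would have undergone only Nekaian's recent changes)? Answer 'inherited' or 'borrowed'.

If inherited, *buyenu would pass through all of Nekaian's changes:
Nekaian: *buyenu > buyen > buyin  (by apocope, pre-nasal raising)
If borrowed from Anvasan 'buyenu' after the early changes, it would undergo only the recent ones:
  rule 4 (vowel merger): buyenu → buyinu
  rule 5 (glide loss): no change (buyinu)
  ⇒ as a loan: buyinu
Nekaian 'buyin' matches the inherited outcome exactly, so it is an inherited cognate, not a loan.

inherited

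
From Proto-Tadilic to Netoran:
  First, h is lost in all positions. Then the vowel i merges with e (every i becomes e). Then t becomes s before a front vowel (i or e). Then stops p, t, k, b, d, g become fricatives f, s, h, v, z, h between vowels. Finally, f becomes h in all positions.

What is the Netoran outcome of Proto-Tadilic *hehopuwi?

eohuwe

Netoran: start from *hehopuwi.
  rule 1 (h-loss): hehopuwi → eopuwi
  rule 2 (vowel merger): eopuwi → eopuwe
  rule 3: no change — eopuwe
  rule 4 (intervocalic lenition): eopuwe → eofuwe
  rule 5 (unconditioned shift): eofuwe → eohuwe
  ⇒ Netoran eohuwe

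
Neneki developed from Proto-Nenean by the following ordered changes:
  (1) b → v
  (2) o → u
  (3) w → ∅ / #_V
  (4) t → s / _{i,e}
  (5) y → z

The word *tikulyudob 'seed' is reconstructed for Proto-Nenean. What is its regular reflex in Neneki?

Neneki: *tikulyudob > tikulyudov > tikulyuduv > sikulyuduv > sikulzuduv  (by unconditioned shift, vowel merger, palatalisation, unconditioned shift)

sikulzuduv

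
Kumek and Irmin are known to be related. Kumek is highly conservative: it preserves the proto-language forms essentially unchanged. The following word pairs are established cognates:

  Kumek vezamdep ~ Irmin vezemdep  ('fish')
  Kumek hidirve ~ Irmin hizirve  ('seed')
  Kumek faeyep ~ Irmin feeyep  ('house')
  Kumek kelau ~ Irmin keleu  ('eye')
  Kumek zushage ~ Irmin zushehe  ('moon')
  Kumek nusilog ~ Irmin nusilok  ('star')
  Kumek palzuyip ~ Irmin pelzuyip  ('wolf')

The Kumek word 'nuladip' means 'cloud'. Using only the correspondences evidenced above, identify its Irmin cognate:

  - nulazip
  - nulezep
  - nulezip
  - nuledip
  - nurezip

nulezip

zushage ~ zushehe, palzuyip ~ pelzuyip — Kumek a corresponds to Irmin e after a consonant, before a consonant other than r, m, n, p, b, f, v.
hidirve ~ hizirve — Kumek d corresponds to Irmin z between vowels (before a front vowel).
Applying these to Kumek 'nuladip':
  nuladip → nuledip   (a→e after a consonant, before a consonant other than r, m, n, p, b, f, v)
  nuledip → nulezip   (d→z between vowels (before a front vowel))
So the Irmin cognate is 'nulezip'.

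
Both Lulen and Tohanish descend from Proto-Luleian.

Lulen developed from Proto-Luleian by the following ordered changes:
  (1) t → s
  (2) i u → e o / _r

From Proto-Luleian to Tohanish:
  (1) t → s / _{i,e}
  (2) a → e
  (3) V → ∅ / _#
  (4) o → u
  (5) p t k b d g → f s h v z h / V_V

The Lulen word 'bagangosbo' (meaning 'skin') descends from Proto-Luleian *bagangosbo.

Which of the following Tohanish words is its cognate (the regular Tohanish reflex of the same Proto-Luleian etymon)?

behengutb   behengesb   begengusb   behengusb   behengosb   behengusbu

behengusb

Tohanish: *bagangosbo > begengosbo > begengosb > begengusb > behengusb  (by vowel merger, apocope, vowel merger, intervocalic lenition)
The other candidates each miss or misapply at least one Tohanish change.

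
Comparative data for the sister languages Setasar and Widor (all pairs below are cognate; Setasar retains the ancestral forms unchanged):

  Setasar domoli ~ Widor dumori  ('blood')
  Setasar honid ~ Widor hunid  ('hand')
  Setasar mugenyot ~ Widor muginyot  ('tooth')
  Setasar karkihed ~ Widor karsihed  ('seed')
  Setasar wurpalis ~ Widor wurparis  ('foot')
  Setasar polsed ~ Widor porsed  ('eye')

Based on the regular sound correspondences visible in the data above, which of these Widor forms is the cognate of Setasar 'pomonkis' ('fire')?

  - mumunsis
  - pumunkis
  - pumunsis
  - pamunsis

domoli ~ dumori — Setasar o corresponds to Widor u after a consonant, before a nasal.
honid ~ hunid — Setasar o corresponds to Widor u after a consonant, before a nasal.
karkihed ~ karsihed — Setasar k corresponds to Widor s after a consonant, before a front vowel.
Applying these to Setasar 'pomonkis':
  pomonkis → pumonkis   (o→u after a consonant, before a nasal)
  pumonkis → pumunkis   (o→u after a consonant, before a nasal)
  pumunkis → pumunsis   (k→s after a consonant, before a front vowel)
So the Widor cognate is 'pumunsis'.

pumunsis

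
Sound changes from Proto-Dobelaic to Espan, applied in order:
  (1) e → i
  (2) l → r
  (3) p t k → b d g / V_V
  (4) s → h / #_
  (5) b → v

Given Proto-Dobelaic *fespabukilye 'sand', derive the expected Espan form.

fispavugiryi

Espan: start from *fespabukilye.
  rule 1 (vowel merger): fespabukilye → fispabukilyi
  rule 2 (unconditioned shift): fispabukilyi → fispabukiryi
  rule 3 (intervocalic voicing): fispabukiryi → fispabugiryi
  rule 4: no change — fispabugiryi
  rule 5 (unconditioned shift): fispabugiryi → fispavugiryi
  ⇒ Espan fispavugiryi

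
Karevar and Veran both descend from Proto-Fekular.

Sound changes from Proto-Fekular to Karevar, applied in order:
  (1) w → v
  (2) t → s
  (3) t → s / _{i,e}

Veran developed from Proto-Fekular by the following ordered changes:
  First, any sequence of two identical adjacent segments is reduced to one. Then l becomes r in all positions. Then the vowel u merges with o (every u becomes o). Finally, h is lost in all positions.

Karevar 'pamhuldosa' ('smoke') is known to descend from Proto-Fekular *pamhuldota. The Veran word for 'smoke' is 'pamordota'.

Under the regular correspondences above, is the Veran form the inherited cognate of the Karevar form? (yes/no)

Derive the expected Veran reflex of *pamhuldota:
Veran: *pamhuldota > pamhurdota > pamhordota > pamordota  (by unconditioned shift, vowel merger, h-loss)
Veran 'pamordota' matches the regular reflex exactly, so the pair is cognate.

yes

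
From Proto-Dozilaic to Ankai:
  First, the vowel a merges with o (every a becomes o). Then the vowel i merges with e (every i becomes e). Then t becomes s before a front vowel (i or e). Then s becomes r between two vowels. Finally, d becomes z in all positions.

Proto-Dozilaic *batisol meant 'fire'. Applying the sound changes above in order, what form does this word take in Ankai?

Ankai: start from *batisol.
  rule 1 (vowel merger): batisol → botisol
  rule 2 (vowel merger): botisol → botesol
  rule 3 (palatalisation): botesol → bosesol
  rule 4 (rhotacism): bosesol → borerol
  rule 5: no change — borerol
  ⇒ Ankai borerol

borerol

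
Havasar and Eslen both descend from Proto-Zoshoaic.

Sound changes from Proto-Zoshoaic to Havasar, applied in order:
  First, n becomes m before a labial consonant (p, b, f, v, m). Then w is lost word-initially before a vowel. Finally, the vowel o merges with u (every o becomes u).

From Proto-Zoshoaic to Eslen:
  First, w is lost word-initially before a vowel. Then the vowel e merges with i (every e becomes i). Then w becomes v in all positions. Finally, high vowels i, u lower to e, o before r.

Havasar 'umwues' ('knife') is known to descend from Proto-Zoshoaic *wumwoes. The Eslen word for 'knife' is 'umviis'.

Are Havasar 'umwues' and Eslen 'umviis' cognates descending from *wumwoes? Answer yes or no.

Derive the expected Eslen reflex of *wumwoes:
Eslen: *wumwoes > umwoes > umwois > umvois  (by glide loss, vowel merger, unconditioned shift)
The regular Eslen reflex would be 'umvois', but the attested form is 'umviis'. The correspondence is irregular, so they are not cognates (the Eslen form has a different source).

no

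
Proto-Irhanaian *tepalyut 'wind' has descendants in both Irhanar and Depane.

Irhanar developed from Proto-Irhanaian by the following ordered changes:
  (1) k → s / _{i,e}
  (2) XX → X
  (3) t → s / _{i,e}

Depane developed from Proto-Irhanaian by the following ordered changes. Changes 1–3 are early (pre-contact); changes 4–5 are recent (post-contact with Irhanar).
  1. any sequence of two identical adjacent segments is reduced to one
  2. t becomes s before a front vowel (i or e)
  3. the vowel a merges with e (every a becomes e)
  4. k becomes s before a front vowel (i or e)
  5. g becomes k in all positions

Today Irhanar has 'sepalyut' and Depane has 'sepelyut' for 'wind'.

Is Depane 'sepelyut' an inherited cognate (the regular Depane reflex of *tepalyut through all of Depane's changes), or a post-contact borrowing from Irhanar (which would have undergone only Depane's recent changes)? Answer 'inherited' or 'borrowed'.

If inherited, *tepalyut would pass through all of Depane's changes:
Depane: *tepalyut
  tepalyut (rule 1 does not apply)
  tepalyut → sepalyut   [palatalisation]
  sepalyut → sepelyut   [vowel merger]
  sepelyut (rule 4 does not apply)
  sepelyut (rule 5 does not apply)
  giving Depane sepelyut.
If borrowed from Irhanar 'sepalyut' after the early changes, it would undergo only the recent ones:
  rule 4 (palatalisation): no change (sepalyut)
  rule 5 (unconditioned shift): no change (sepalyut)
  ⇒ as a loan: sepalyut
Depane 'sepelyut' matches the inherited outcome exactly, so it is an inherited cognate, not a loan.

inherited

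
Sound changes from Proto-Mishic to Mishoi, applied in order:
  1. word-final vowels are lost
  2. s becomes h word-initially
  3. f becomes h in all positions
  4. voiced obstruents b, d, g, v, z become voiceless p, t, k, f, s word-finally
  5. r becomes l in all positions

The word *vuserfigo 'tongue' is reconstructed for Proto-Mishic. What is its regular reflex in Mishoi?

Mishoi: *vuserfigo > vuserfig > vuserhig > vuserhik > vuselhik  (by apocope, unconditioned shift, final devoicing, unconditioned shift)

vuselhik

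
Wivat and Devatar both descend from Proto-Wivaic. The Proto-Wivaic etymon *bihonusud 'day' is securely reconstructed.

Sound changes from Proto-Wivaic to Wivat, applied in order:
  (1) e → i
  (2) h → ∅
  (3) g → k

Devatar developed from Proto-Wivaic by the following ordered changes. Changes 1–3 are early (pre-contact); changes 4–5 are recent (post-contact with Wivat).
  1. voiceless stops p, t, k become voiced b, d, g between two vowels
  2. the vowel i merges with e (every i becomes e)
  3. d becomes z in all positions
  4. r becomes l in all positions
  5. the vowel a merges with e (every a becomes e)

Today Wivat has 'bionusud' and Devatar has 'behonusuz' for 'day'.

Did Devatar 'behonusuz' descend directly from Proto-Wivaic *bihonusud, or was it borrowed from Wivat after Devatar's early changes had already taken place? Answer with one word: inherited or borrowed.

If inherited, *bihonusud would pass through all of Devatar's changes:
Devatar: *bihonusud > behonusud > behonusuz  (by vowel merger, unconditioned shift)
If borrowed from Wivat 'bionusud' after the early changes, it would undergo only the recent ones:
  rule 4 (unconditioned shift): no change (bionusud)
  rule 5 (vowel merger): no change (bionusud)
  ⇒ as a loan: bionusud
Devatar 'behonusuz' matches the inherited outcome exactly, so it is an inherited cognate, not a loan.

inherited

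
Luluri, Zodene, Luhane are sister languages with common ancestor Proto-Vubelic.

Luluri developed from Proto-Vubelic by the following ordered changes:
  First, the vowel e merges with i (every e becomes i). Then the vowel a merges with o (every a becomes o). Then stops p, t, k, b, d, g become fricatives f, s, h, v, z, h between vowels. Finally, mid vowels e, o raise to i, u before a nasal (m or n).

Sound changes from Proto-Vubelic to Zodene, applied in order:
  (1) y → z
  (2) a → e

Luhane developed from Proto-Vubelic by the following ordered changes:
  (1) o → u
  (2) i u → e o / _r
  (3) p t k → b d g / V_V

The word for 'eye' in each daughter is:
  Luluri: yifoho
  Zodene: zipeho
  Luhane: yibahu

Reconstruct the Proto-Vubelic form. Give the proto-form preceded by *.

Position 4: Luluri has o, Zodene has e, Luhane has a. Luhane preserves a here (none of its changes turn any other segment into a), so the proto-segment is *a.
Position 1: Luluri has y, Zodene has z, Luhane has y. Luluri preserves y here (none of its changes turn any other segment into y), so the proto-segment is *y.
Position 3: Luluri has f, Zodene has p, Luhane has b. Zodene preserves p here (none of its changes turn any other segment into p), so the proto-segment is *p.
This points to *yipaho. Verify forward in each daughter:
Luluri: *yipaho
  yipaho (rule 1 does not apply)
  yipaho → yipoho   [vowel merger]
  yipoho → yifoho   [intervocalic lenition]
  yifoho (rule 4 does not apply)
  giving Luluri yifoho.
Zodene: start from *yipaho.
  rule 1 (unconditioned shift): yipaho → zipaho
  rule 2 (vowel merger): zipaho → zipeho
  ⇒ Zodene zipeho
Luhane: *yipaho
  yipaho → yipahu   [vowel merger]
  yipahu (rule 2 does not apply)
  yipahu → yibahu   [intervocalic voicing]
  giving Luhane yibahu.
No other proto-form is consistent with every reflex, so the reconstruction is *yipaho.

*yipaho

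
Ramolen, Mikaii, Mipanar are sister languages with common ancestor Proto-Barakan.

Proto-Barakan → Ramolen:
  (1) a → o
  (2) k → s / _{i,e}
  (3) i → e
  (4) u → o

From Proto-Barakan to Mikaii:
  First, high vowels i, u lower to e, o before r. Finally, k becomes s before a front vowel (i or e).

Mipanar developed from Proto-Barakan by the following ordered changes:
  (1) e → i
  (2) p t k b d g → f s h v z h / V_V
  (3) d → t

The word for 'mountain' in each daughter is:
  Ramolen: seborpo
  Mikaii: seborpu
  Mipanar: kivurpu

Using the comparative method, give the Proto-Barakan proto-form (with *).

Position 3: Ramolen has b, Mikaii has b, Mipanar has v. Ramolen preserves b here (none of its changes turn any other segment into b), so the proto-segment is *b.
Position 7: Ramolen has o, Mikaii has u, Mipanar has u. Mikaii preserves u here (none of its changes turn any other segment into u), so the proto-segment is *u.
Continuing position by position gives *keburpu; check it forward:
Ramolen: start from *keburpu.
  rule 1: no change — keburpu
  rule 2 (palatalisation): keburpu → seburpu
  rule 3: no change — seburpu
  rule 4 (vowel merger): seburpu → seborpo
  ⇒ Ramolen seborpo
Mikaii: start from *keburpu.
  rule 1 (pre-rhotic lowering): keburpu → keborpu
  rule 2 (palatalisation): keborpu → seborpu
  ⇒ Mikaii seborpu
Mipanar: *keburpu
  keburpu → kiburpu   [vowel merger]
  kiburpu → kivurpu   [intervocalic lenition]
  kivurpu (rule 3 does not apply)
  giving Mipanar kivurpu.
Only *keburpu yields all of Ramolen seborpo, Mikaii seborpu, Mipanar kivurpu.

*keburpu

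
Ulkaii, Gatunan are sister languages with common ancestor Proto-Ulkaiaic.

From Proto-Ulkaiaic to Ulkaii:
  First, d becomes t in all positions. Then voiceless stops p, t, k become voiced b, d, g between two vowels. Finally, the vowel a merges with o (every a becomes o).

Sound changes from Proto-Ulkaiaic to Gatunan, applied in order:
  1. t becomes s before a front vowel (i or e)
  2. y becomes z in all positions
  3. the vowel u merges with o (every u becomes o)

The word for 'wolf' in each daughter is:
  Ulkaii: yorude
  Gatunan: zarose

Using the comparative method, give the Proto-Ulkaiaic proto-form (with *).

Position 1: Ulkaii has y, Gatunan has z. Ulkaii preserves y here (none of its changes turn any other segment into y), so the proto-segment is *y.
Position 4: Ulkaii has u, Gatunan has o. Ulkaii preserves u here (none of its changes turn any other segment into u), so the proto-segment is *u.
Position 5: Ulkaii has d, Gatunan has s. Taking the neighbouring segments as reconstructed: Ulkaii d could go back to *t or *d; Gatunan s could go back to *t or *s — the one source consistent with every daughter is *t.
Verify the candidate proto-form against each daughter:
Ulkaii: *yarute
  yarute (rule 1 does not apply)
  yarute → yarude   [intervocalic voicing]
  yarude → yorude   [vowel merger]
  giving Ulkaii yorude.
Gatunan: *yarute
  yarute → yaruse   [palatalisation]
  yaruse → zaruse   [unconditioned shift]
  zaruse → zarose   [vowel merger]
  giving Gatunan zarose.
No other proto-form is consistent with every reflex, so the reconstruction is *yarute.

*yarute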